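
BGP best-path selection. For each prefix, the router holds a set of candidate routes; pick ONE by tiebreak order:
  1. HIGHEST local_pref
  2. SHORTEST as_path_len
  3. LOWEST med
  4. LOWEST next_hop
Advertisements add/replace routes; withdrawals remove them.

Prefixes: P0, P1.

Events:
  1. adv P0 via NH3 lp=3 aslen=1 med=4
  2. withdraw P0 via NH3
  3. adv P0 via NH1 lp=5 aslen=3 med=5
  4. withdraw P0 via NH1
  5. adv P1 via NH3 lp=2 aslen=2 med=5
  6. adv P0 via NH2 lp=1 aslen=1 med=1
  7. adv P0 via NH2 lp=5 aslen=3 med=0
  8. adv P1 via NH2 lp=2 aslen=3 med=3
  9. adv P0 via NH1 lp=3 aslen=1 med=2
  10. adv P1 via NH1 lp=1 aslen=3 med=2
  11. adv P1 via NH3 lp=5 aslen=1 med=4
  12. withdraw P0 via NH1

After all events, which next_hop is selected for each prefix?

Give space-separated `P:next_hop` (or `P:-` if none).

Answer: P0:NH2 P1:NH3

Derivation:
Op 1: best P0=NH3 P1=-
Op 2: best P0=- P1=-
Op 3: best P0=NH1 P1=-
Op 4: best P0=- P1=-
Op 5: best P0=- P1=NH3
Op 6: best P0=NH2 P1=NH3
Op 7: best P0=NH2 P1=NH3
Op 8: best P0=NH2 P1=NH3
Op 9: best P0=NH2 P1=NH3
Op 10: best P0=NH2 P1=NH3
Op 11: best P0=NH2 P1=NH3
Op 12: best P0=NH2 P1=NH3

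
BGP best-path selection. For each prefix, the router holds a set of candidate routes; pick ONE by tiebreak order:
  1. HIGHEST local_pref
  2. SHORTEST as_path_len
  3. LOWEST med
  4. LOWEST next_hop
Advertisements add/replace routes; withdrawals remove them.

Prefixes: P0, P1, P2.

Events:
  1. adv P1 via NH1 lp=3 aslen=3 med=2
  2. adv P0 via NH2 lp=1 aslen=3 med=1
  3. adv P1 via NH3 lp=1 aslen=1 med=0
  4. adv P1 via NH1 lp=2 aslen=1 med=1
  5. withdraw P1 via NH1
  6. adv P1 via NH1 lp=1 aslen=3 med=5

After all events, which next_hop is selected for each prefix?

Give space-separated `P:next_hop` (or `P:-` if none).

Answer: P0:NH2 P1:NH3 P2:-

Derivation:
Op 1: best P0=- P1=NH1 P2=-
Op 2: best P0=NH2 P1=NH1 P2=-
Op 3: best P0=NH2 P1=NH1 P2=-
Op 4: best P0=NH2 P1=NH1 P2=-
Op 5: best P0=NH2 P1=NH3 P2=-
Op 6: best P0=NH2 P1=NH3 P2=-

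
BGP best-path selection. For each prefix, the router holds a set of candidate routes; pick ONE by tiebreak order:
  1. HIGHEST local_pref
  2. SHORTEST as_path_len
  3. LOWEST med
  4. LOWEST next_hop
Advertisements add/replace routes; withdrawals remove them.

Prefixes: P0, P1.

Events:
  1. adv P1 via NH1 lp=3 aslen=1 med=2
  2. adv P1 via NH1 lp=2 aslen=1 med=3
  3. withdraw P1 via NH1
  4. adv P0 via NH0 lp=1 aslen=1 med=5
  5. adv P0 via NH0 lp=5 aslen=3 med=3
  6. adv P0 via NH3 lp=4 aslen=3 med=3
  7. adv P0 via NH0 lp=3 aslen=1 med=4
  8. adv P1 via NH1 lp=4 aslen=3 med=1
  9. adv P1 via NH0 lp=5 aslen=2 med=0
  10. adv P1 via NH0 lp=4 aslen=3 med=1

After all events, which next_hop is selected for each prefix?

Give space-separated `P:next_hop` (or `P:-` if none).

Op 1: best P0=- P1=NH1
Op 2: best P0=- P1=NH1
Op 3: best P0=- P1=-
Op 4: best P0=NH0 P1=-
Op 5: best P0=NH0 P1=-
Op 6: best P0=NH0 P1=-
Op 7: best P0=NH3 P1=-
Op 8: best P0=NH3 P1=NH1
Op 9: best P0=NH3 P1=NH0
Op 10: best P0=NH3 P1=NH0

Answer: P0:NH3 P1:NH0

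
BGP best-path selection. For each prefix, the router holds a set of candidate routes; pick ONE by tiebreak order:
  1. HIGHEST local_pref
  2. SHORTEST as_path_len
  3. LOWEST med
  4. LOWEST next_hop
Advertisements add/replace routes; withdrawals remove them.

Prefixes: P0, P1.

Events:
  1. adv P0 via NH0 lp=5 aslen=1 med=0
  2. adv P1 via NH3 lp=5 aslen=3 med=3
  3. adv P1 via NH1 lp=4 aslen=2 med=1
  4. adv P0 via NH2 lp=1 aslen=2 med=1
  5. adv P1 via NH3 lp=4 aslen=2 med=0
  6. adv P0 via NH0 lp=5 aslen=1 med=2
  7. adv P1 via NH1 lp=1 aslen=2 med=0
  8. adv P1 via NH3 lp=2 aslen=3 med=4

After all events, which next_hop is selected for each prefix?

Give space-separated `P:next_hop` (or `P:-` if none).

Op 1: best P0=NH0 P1=-
Op 2: best P0=NH0 P1=NH3
Op 3: best P0=NH0 P1=NH3
Op 4: best P0=NH0 P1=NH3
Op 5: best P0=NH0 P1=NH3
Op 6: best P0=NH0 P1=NH3
Op 7: best P0=NH0 P1=NH3
Op 8: best P0=NH0 P1=NH3

Answer: P0:NH0 P1:NH3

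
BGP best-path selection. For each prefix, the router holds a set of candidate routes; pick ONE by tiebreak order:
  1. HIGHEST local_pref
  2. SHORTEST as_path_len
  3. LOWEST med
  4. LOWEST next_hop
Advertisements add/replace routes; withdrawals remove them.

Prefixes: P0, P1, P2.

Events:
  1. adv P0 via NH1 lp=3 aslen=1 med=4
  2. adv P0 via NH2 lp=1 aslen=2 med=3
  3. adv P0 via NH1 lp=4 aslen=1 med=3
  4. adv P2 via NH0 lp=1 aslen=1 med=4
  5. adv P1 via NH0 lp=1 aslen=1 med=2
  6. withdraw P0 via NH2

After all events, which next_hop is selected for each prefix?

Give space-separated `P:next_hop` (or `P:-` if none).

Answer: P0:NH1 P1:NH0 P2:NH0

Derivation:
Op 1: best P0=NH1 P1=- P2=-
Op 2: best P0=NH1 P1=- P2=-
Op 3: best P0=NH1 P1=- P2=-
Op 4: best P0=NH1 P1=- P2=NH0
Op 5: best P0=NH1 P1=NH0 P2=NH0
Op 6: best P0=NH1 P1=NH0 P2=NH0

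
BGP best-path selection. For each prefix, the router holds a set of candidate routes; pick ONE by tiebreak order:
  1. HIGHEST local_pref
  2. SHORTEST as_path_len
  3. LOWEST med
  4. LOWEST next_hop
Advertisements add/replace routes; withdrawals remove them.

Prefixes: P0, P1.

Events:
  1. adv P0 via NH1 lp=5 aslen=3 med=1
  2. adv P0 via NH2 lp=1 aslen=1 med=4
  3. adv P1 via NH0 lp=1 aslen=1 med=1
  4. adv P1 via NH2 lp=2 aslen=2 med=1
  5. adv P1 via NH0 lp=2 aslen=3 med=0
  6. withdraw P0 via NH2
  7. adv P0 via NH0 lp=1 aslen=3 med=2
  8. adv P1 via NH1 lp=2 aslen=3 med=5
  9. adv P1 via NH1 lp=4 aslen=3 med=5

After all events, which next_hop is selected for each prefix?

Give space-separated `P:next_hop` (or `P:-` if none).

Op 1: best P0=NH1 P1=-
Op 2: best P0=NH1 P1=-
Op 3: best P0=NH1 P1=NH0
Op 4: best P0=NH1 P1=NH2
Op 5: best P0=NH1 P1=NH2
Op 6: best P0=NH1 P1=NH2
Op 7: best P0=NH1 P1=NH2
Op 8: best P0=NH1 P1=NH2
Op 9: best P0=NH1 P1=NH1

Answer: P0:NH1 P1:NH1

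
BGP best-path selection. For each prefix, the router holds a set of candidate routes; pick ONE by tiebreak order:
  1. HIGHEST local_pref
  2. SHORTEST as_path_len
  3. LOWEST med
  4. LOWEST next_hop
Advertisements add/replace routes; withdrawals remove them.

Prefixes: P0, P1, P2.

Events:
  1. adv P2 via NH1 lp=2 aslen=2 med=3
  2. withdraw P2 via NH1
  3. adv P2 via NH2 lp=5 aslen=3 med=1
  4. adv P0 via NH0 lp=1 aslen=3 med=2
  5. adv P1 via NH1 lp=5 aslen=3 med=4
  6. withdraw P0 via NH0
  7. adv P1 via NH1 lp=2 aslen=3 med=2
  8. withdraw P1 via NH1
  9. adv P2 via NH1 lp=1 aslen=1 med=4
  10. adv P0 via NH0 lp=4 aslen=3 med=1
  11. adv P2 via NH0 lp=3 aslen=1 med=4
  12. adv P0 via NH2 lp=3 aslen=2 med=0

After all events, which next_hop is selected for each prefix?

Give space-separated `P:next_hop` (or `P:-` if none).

Answer: P0:NH0 P1:- P2:NH2

Derivation:
Op 1: best P0=- P1=- P2=NH1
Op 2: best P0=- P1=- P2=-
Op 3: best P0=- P1=- P2=NH2
Op 4: best P0=NH0 P1=- P2=NH2
Op 5: best P0=NH0 P1=NH1 P2=NH2
Op 6: best P0=- P1=NH1 P2=NH2
Op 7: best P0=- P1=NH1 P2=NH2
Op 8: best P0=- P1=- P2=NH2
Op 9: best P0=- P1=- P2=NH2
Op 10: best P0=NH0 P1=- P2=NH2
Op 11: best P0=NH0 P1=- P2=NH2
Op 12: best P0=NH0 P1=- P2=NH2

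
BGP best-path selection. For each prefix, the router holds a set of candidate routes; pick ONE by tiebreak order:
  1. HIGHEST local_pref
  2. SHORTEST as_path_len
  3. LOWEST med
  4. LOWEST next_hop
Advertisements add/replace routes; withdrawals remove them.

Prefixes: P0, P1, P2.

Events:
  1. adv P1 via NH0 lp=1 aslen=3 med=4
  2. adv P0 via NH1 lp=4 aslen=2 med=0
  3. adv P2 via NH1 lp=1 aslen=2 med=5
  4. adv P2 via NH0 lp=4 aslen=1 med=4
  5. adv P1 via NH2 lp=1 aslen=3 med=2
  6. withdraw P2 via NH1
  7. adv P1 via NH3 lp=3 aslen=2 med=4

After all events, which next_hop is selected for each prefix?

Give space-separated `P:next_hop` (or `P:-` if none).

Op 1: best P0=- P1=NH0 P2=-
Op 2: best P0=NH1 P1=NH0 P2=-
Op 3: best P0=NH1 P1=NH0 P2=NH1
Op 4: best P0=NH1 P1=NH0 P2=NH0
Op 5: best P0=NH1 P1=NH2 P2=NH0
Op 6: best P0=NH1 P1=NH2 P2=NH0
Op 7: best P0=NH1 P1=NH3 P2=NH0

Answer: P0:NH1 P1:NH3 P2:NH0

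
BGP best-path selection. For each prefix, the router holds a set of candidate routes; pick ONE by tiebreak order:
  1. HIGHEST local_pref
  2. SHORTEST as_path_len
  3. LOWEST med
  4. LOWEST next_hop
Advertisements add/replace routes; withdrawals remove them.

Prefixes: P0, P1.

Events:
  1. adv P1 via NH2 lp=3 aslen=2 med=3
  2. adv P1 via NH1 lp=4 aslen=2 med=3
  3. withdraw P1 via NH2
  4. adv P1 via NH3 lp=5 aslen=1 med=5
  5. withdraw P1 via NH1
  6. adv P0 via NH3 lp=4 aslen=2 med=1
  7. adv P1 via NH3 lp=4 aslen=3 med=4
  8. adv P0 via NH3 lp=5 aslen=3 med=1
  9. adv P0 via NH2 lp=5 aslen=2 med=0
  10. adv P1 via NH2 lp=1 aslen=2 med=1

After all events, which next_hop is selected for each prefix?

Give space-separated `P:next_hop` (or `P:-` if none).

Op 1: best P0=- P1=NH2
Op 2: best P0=- P1=NH1
Op 3: best P0=- P1=NH1
Op 4: best P0=- P1=NH3
Op 5: best P0=- P1=NH3
Op 6: best P0=NH3 P1=NH3
Op 7: best P0=NH3 P1=NH3
Op 8: best P0=NH3 P1=NH3
Op 9: best P0=NH2 P1=NH3
Op 10: best P0=NH2 P1=NH3

Answer: P0:NH2 P1:NH3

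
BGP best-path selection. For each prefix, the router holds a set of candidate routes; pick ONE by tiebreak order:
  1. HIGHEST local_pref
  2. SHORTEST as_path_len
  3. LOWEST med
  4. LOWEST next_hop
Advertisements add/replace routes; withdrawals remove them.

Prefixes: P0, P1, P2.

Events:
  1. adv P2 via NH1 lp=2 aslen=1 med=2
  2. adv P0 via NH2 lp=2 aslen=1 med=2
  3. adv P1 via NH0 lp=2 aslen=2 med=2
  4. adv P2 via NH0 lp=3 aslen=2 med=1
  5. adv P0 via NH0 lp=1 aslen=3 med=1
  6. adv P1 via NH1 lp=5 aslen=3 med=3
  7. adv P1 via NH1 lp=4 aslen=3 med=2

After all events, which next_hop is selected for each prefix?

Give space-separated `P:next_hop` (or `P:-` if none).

Op 1: best P0=- P1=- P2=NH1
Op 2: best P0=NH2 P1=- P2=NH1
Op 3: best P0=NH2 P1=NH0 P2=NH1
Op 4: best P0=NH2 P1=NH0 P2=NH0
Op 5: best P0=NH2 P1=NH0 P2=NH0
Op 6: best P0=NH2 P1=NH1 P2=NH0
Op 7: best P0=NH2 P1=NH1 P2=NH0

Answer: P0:NH2 P1:NH1 P2:NH0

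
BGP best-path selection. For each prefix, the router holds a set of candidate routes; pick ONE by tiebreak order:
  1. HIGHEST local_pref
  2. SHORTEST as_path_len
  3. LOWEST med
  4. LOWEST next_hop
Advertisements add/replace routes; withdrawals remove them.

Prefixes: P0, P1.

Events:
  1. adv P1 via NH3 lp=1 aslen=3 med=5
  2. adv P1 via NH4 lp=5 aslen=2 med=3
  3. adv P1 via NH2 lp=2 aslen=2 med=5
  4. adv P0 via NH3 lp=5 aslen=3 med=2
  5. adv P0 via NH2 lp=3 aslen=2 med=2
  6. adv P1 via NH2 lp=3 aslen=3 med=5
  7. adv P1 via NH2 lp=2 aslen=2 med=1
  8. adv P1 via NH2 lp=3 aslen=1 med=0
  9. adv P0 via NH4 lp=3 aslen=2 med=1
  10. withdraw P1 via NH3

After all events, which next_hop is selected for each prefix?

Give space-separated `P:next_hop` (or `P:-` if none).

Answer: P0:NH3 P1:NH4

Derivation:
Op 1: best P0=- P1=NH3
Op 2: best P0=- P1=NH4
Op 3: best P0=- P1=NH4
Op 4: best P0=NH3 P1=NH4
Op 5: best P0=NH3 P1=NH4
Op 6: best P0=NH3 P1=NH4
Op 7: best P0=NH3 P1=NH4
Op 8: best P0=NH3 P1=NH4
Op 9: best P0=NH3 P1=NH4
Op 10: best P0=NH3 P1=NH4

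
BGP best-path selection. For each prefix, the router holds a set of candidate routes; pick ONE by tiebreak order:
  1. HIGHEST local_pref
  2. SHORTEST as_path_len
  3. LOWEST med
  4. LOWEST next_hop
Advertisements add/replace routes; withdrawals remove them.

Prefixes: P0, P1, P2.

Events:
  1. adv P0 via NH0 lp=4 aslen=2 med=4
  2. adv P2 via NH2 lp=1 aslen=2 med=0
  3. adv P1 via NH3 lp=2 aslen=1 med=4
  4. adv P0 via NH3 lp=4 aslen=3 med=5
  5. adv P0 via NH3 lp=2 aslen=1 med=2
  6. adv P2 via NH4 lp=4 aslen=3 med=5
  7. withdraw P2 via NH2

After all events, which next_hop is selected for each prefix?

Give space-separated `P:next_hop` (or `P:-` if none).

Answer: P0:NH0 P1:NH3 P2:NH4

Derivation:
Op 1: best P0=NH0 P1=- P2=-
Op 2: best P0=NH0 P1=- P2=NH2
Op 3: best P0=NH0 P1=NH3 P2=NH2
Op 4: best P0=NH0 P1=NH3 P2=NH2
Op 5: best P0=NH0 P1=NH3 P2=NH2
Op 6: best P0=NH0 P1=NH3 P2=NH4
Op 7: best P0=NH0 P1=NH3 P2=NH4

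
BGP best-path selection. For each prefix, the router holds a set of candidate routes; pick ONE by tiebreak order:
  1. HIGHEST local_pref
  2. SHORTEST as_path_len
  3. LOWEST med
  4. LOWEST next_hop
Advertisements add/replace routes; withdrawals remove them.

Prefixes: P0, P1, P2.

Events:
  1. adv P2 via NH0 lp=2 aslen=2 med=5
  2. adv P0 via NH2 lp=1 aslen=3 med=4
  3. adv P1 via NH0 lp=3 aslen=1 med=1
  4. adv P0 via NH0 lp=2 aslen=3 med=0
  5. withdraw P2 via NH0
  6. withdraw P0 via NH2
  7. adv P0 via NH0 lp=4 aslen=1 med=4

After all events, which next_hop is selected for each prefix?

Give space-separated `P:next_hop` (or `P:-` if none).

Answer: P0:NH0 P1:NH0 P2:-

Derivation:
Op 1: best P0=- P1=- P2=NH0
Op 2: best P0=NH2 P1=- P2=NH0
Op 3: best P0=NH2 P1=NH0 P2=NH0
Op 4: best P0=NH0 P1=NH0 P2=NH0
Op 5: best P0=NH0 P1=NH0 P2=-
Op 6: best P0=NH0 P1=NH0 P2=-
Op 7: best P0=NH0 P1=NH0 P2=-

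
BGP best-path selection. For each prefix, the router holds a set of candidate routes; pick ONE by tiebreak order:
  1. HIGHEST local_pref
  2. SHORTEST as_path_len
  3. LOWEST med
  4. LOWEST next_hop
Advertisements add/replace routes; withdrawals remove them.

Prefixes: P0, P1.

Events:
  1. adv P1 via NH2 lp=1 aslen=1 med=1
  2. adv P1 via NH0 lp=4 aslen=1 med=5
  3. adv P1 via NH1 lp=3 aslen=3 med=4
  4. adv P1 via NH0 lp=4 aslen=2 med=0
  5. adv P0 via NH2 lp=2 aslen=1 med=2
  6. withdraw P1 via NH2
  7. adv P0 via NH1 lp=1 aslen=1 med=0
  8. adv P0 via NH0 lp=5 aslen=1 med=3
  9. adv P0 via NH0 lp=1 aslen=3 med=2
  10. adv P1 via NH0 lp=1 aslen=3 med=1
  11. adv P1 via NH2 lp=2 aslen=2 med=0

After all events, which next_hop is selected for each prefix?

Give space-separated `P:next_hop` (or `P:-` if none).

Answer: P0:NH2 P1:NH1

Derivation:
Op 1: best P0=- P1=NH2
Op 2: best P0=- P1=NH0
Op 3: best P0=- P1=NH0
Op 4: best P0=- P1=NH0
Op 5: best P0=NH2 P1=NH0
Op 6: best P0=NH2 P1=NH0
Op 7: best P0=NH2 P1=NH0
Op 8: best P0=NH0 P1=NH0
Op 9: best P0=NH2 P1=NH0
Op 10: best P0=NH2 P1=NH1
Op 11: best P0=NH2 P1=NH1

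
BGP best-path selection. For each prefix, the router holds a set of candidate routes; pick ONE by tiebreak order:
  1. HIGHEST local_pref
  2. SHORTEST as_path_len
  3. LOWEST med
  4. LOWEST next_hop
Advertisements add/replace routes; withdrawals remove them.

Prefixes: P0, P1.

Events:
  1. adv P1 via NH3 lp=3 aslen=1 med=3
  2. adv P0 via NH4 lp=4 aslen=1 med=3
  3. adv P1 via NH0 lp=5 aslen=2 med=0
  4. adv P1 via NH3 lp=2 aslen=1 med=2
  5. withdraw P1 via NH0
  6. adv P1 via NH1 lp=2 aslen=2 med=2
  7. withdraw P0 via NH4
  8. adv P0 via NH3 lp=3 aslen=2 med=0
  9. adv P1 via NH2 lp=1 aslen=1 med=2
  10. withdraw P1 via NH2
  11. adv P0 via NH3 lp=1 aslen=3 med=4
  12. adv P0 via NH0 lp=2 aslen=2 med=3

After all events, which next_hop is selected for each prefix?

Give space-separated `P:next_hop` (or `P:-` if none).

Answer: P0:NH0 P1:NH3

Derivation:
Op 1: best P0=- P1=NH3
Op 2: best P0=NH4 P1=NH3
Op 3: best P0=NH4 P1=NH0
Op 4: best P0=NH4 P1=NH0
Op 5: best P0=NH4 P1=NH3
Op 6: best P0=NH4 P1=NH3
Op 7: best P0=- P1=NH3
Op 8: best P0=NH3 P1=NH3
Op 9: best P0=NH3 P1=NH3
Op 10: best P0=NH3 P1=NH3
Op 11: best P0=NH3 P1=NH3
Op 12: best P0=NH0 P1=NH3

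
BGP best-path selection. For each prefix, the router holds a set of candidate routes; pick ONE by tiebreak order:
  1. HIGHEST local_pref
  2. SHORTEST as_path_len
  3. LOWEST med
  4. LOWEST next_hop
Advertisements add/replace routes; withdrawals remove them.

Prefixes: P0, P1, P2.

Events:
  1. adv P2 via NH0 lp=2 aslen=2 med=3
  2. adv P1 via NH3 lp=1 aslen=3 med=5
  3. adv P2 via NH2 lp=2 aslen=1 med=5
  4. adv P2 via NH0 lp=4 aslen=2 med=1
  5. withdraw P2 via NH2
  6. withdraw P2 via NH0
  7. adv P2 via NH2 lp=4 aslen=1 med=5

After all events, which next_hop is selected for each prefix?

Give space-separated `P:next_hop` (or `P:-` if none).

Op 1: best P0=- P1=- P2=NH0
Op 2: best P0=- P1=NH3 P2=NH0
Op 3: best P0=- P1=NH3 P2=NH2
Op 4: best P0=- P1=NH3 P2=NH0
Op 5: best P0=- P1=NH3 P2=NH0
Op 6: best P0=- P1=NH3 P2=-
Op 7: best P0=- P1=NH3 P2=NH2

Answer: P0:- P1:NH3 P2:NH2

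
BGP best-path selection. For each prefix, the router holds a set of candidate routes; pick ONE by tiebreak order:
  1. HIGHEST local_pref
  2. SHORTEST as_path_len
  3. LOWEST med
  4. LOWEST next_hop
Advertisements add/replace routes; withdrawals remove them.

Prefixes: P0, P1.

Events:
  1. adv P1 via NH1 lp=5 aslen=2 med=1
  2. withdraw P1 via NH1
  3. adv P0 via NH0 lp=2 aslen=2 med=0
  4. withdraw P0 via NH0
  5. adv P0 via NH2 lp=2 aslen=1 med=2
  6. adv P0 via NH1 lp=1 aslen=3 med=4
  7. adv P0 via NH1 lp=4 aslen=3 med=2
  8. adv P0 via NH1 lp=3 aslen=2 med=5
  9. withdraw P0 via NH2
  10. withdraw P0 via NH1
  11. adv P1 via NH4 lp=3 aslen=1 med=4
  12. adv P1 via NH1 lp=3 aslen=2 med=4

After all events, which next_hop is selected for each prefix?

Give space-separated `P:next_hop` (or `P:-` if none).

Answer: P0:- P1:NH4

Derivation:
Op 1: best P0=- P1=NH1
Op 2: best P0=- P1=-
Op 3: best P0=NH0 P1=-
Op 4: best P0=- P1=-
Op 5: best P0=NH2 P1=-
Op 6: best P0=NH2 P1=-
Op 7: best P0=NH1 P1=-
Op 8: best P0=NH1 P1=-
Op 9: best P0=NH1 P1=-
Op 10: best P0=- P1=-
Op 11: best P0=- P1=NH4
Op 12: best P0=- P1=NH4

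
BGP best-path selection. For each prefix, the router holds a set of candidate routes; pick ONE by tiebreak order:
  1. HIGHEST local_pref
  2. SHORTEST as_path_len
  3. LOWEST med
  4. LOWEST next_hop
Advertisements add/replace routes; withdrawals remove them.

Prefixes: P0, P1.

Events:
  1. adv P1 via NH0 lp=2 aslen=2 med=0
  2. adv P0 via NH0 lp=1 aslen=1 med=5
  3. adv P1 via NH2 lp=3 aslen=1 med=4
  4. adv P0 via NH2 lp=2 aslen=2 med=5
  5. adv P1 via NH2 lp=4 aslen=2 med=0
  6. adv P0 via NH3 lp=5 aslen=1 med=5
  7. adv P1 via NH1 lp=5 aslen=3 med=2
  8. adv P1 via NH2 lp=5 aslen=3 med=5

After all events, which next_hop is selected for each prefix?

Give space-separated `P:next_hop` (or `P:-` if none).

Op 1: best P0=- P1=NH0
Op 2: best P0=NH0 P1=NH0
Op 3: best P0=NH0 P1=NH2
Op 4: best P0=NH2 P1=NH2
Op 5: best P0=NH2 P1=NH2
Op 6: best P0=NH3 P1=NH2
Op 7: best P0=NH3 P1=NH1
Op 8: best P0=NH3 P1=NH1

Answer: P0:NH3 P1:NH1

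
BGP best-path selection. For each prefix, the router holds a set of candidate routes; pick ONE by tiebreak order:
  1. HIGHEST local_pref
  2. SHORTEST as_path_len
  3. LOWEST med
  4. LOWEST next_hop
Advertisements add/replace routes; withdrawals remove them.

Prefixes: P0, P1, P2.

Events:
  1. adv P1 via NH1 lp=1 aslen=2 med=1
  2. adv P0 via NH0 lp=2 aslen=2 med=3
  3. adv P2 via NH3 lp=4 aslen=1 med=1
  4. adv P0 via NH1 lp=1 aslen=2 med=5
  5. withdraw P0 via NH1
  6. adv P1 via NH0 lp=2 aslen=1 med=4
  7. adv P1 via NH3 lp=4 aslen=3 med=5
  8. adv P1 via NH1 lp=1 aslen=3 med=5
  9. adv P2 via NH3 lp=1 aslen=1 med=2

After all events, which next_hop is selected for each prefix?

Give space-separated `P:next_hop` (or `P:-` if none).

Op 1: best P0=- P1=NH1 P2=-
Op 2: best P0=NH0 P1=NH1 P2=-
Op 3: best P0=NH0 P1=NH1 P2=NH3
Op 4: best P0=NH0 P1=NH1 P2=NH3
Op 5: best P0=NH0 P1=NH1 P2=NH3
Op 6: best P0=NH0 P1=NH0 P2=NH3
Op 7: best P0=NH0 P1=NH3 P2=NH3
Op 8: best P0=NH0 P1=NH3 P2=NH3
Op 9: best P0=NH0 P1=NH3 P2=NH3

Answer: P0:NH0 P1:NH3 P2:NH3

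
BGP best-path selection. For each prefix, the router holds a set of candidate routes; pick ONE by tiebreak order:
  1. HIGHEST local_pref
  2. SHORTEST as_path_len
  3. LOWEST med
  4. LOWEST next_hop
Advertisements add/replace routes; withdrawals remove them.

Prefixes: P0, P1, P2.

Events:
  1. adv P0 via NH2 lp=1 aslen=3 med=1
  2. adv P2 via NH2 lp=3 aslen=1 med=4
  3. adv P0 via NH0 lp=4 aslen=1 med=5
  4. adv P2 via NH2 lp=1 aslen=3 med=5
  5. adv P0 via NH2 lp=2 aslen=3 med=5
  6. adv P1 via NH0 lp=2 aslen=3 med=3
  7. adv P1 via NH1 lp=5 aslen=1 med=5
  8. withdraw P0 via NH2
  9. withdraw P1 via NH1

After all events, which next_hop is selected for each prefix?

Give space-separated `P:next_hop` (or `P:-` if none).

Op 1: best P0=NH2 P1=- P2=-
Op 2: best P0=NH2 P1=- P2=NH2
Op 3: best P0=NH0 P1=- P2=NH2
Op 4: best P0=NH0 P1=- P2=NH2
Op 5: best P0=NH0 P1=- P2=NH2
Op 6: best P0=NH0 P1=NH0 P2=NH2
Op 7: best P0=NH0 P1=NH1 P2=NH2
Op 8: best P0=NH0 P1=NH1 P2=NH2
Op 9: best P0=NH0 P1=NH0 P2=NH2

Answer: P0:NH0 P1:NH0 P2:NH2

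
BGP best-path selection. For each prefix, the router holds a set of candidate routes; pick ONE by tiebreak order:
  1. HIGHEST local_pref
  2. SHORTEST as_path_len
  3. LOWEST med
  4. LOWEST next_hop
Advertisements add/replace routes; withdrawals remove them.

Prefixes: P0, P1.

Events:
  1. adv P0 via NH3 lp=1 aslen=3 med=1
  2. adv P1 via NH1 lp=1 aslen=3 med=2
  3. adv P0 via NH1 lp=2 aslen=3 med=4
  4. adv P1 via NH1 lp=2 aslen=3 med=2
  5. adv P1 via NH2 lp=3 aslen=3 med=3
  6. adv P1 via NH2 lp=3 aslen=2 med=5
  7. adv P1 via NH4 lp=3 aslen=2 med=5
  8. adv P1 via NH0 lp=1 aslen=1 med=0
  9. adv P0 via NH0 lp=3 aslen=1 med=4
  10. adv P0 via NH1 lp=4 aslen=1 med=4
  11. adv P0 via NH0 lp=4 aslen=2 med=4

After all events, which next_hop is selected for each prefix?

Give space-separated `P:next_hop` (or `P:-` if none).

Op 1: best P0=NH3 P1=-
Op 2: best P0=NH3 P1=NH1
Op 3: best P0=NH1 P1=NH1
Op 4: best P0=NH1 P1=NH1
Op 5: best P0=NH1 P1=NH2
Op 6: best P0=NH1 P1=NH2
Op 7: best P0=NH1 P1=NH2
Op 8: best P0=NH1 P1=NH2
Op 9: best P0=NH0 P1=NH2
Op 10: best P0=NH1 P1=NH2
Op 11: best P0=NH1 P1=NH2

Answer: P0:NH1 P1:NH2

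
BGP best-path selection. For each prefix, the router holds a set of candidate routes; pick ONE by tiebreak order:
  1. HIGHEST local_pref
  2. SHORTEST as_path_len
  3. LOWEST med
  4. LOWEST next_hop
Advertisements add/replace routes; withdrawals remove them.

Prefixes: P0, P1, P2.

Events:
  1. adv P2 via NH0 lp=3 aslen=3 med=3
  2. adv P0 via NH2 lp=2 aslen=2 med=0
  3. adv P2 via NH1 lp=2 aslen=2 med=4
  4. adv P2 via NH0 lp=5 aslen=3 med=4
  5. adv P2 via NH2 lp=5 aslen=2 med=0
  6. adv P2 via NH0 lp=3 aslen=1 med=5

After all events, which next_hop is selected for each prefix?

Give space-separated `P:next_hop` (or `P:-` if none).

Answer: P0:NH2 P1:- P2:NH2

Derivation:
Op 1: best P0=- P1=- P2=NH0
Op 2: best P0=NH2 P1=- P2=NH0
Op 3: best P0=NH2 P1=- P2=NH0
Op 4: best P0=NH2 P1=- P2=NH0
Op 5: best P0=NH2 P1=- P2=NH2
Op 6: best P0=NH2 P1=- P2=NH2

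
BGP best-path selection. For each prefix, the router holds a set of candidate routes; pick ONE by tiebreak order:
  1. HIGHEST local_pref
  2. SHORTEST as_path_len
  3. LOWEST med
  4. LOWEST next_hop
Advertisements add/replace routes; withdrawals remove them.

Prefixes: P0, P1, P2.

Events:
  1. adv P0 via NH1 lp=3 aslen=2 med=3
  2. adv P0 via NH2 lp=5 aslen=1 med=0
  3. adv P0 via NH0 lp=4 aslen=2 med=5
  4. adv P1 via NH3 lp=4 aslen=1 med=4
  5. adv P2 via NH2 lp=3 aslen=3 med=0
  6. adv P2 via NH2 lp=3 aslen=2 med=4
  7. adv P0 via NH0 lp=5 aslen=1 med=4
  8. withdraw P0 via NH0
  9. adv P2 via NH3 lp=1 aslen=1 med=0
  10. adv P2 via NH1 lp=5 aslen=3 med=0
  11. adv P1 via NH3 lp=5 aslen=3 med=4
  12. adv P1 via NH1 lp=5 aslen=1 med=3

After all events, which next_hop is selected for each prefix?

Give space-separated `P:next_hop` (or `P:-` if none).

Op 1: best P0=NH1 P1=- P2=-
Op 2: best P0=NH2 P1=- P2=-
Op 3: best P0=NH2 P1=- P2=-
Op 4: best P0=NH2 P1=NH3 P2=-
Op 5: best P0=NH2 P1=NH3 P2=NH2
Op 6: best P0=NH2 P1=NH3 P2=NH2
Op 7: best P0=NH2 P1=NH3 P2=NH2
Op 8: best P0=NH2 P1=NH3 P2=NH2
Op 9: best P0=NH2 P1=NH3 P2=NH2
Op 10: best P0=NH2 P1=NH3 P2=NH1
Op 11: best P0=NH2 P1=NH3 P2=NH1
Op 12: best P0=NH2 P1=NH1 P2=NH1

Answer: P0:NH2 P1:NH1 P2:NH1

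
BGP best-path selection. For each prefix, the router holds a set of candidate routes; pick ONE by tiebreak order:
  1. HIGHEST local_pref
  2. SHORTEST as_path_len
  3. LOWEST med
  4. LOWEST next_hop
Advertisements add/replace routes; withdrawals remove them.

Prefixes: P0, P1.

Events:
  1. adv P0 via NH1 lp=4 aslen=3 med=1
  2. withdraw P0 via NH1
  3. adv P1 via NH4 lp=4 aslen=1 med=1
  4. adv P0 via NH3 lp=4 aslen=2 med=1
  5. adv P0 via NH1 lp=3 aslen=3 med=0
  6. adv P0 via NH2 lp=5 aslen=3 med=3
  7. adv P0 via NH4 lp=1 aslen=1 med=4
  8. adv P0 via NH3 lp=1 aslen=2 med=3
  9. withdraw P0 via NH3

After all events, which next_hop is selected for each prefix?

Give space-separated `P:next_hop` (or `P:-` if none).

Op 1: best P0=NH1 P1=-
Op 2: best P0=- P1=-
Op 3: best P0=- P1=NH4
Op 4: best P0=NH3 P1=NH4
Op 5: best P0=NH3 P1=NH4
Op 6: best P0=NH2 P1=NH4
Op 7: best P0=NH2 P1=NH4
Op 8: best P0=NH2 P1=NH4
Op 9: best P0=NH2 P1=NH4

Answer: P0:NH2 P1:NH4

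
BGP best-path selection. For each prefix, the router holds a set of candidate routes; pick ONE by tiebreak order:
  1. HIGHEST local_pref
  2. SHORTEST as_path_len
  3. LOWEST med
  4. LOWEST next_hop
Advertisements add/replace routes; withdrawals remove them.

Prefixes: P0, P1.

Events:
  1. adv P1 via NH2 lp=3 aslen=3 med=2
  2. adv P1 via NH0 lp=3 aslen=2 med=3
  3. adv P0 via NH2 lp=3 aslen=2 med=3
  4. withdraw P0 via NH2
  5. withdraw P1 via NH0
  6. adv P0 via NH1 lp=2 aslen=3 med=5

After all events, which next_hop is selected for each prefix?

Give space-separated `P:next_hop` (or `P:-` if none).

Answer: P0:NH1 P1:NH2

Derivation:
Op 1: best P0=- P1=NH2
Op 2: best P0=- P1=NH0
Op 3: best P0=NH2 P1=NH0
Op 4: best P0=- P1=NH0
Op 5: best P0=- P1=NH2
Op 6: best P0=NH1 P1=NH2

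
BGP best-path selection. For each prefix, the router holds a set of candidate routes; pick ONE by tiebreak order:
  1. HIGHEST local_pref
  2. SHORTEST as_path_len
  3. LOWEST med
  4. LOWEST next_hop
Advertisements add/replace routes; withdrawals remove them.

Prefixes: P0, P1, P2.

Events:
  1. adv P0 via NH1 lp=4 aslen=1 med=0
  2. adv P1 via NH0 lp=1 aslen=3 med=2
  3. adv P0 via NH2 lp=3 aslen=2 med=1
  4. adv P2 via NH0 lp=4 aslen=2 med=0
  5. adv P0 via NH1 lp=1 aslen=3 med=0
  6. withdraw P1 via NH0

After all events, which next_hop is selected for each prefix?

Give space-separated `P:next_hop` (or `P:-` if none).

Op 1: best P0=NH1 P1=- P2=-
Op 2: best P0=NH1 P1=NH0 P2=-
Op 3: best P0=NH1 P1=NH0 P2=-
Op 4: best P0=NH1 P1=NH0 P2=NH0
Op 5: best P0=NH2 P1=NH0 P2=NH0
Op 6: best P0=NH2 P1=- P2=NH0

Answer: P0:NH2 P1:- P2:NH0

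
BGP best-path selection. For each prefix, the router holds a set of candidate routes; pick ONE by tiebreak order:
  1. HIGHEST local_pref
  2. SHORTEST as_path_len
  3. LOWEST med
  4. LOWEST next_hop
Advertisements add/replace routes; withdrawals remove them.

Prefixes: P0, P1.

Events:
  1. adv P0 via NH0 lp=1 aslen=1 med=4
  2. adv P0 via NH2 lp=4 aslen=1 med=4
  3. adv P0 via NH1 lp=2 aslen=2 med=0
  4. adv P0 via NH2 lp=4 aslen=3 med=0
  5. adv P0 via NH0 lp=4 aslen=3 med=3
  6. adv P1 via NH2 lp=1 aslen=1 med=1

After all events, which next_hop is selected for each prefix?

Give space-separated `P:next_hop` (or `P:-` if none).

Answer: P0:NH2 P1:NH2

Derivation:
Op 1: best P0=NH0 P1=-
Op 2: best P0=NH2 P1=-
Op 3: best P0=NH2 P1=-
Op 4: best P0=NH2 P1=-
Op 5: best P0=NH2 P1=-
Op 6: best P0=NH2 P1=NH2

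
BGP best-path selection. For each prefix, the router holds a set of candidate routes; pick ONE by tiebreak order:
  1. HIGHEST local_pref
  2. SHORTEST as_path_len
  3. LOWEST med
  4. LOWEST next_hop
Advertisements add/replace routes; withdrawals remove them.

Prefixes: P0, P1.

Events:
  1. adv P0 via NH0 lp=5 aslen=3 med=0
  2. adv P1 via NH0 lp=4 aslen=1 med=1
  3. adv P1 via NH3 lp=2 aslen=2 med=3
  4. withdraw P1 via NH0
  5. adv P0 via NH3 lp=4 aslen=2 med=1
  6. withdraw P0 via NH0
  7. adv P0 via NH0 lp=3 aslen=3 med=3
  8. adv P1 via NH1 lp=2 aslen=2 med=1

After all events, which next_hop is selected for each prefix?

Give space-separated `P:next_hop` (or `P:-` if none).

Answer: P0:NH3 P1:NH1

Derivation:
Op 1: best P0=NH0 P1=-
Op 2: best P0=NH0 P1=NH0
Op 3: best P0=NH0 P1=NH0
Op 4: best P0=NH0 P1=NH3
Op 5: best P0=NH0 P1=NH3
Op 6: best P0=NH3 P1=NH3
Op 7: best P0=NH3 P1=NH3
Op 8: best P0=NH3 P1=NH1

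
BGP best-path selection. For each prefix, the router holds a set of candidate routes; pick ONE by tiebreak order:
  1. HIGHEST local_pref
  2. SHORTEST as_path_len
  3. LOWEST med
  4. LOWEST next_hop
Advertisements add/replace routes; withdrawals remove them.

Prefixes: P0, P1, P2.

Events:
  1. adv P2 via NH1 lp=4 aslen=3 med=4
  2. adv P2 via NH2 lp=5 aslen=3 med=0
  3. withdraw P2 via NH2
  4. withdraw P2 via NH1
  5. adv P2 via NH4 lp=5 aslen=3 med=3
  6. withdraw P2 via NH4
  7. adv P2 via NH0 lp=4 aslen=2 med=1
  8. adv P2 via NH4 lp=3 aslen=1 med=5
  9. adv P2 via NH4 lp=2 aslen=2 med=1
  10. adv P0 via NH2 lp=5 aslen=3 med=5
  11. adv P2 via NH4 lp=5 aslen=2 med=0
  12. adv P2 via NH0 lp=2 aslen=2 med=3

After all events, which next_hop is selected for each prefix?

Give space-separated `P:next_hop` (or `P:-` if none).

Op 1: best P0=- P1=- P2=NH1
Op 2: best P0=- P1=- P2=NH2
Op 3: best P0=- P1=- P2=NH1
Op 4: best P0=- P1=- P2=-
Op 5: best P0=- P1=- P2=NH4
Op 6: best P0=- P1=- P2=-
Op 7: best P0=- P1=- P2=NH0
Op 8: best P0=- P1=- P2=NH0
Op 9: best P0=- P1=- P2=NH0
Op 10: best P0=NH2 P1=- P2=NH0
Op 11: best P0=NH2 P1=- P2=NH4
Op 12: best P0=NH2 P1=- P2=NH4

Answer: P0:NH2 P1:- P2:NH4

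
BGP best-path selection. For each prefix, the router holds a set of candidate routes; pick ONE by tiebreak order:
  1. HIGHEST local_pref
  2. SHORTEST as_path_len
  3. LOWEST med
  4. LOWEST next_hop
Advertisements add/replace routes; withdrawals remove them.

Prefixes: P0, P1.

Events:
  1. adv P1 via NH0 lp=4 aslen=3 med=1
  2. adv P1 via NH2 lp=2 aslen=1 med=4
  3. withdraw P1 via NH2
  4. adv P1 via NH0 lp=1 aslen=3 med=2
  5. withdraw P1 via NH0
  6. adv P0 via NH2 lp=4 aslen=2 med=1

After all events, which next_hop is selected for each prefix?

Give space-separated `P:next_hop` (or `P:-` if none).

Answer: P0:NH2 P1:-

Derivation:
Op 1: best P0=- P1=NH0
Op 2: best P0=- P1=NH0
Op 3: best P0=- P1=NH0
Op 4: best P0=- P1=NH0
Op 5: best P0=- P1=-
Op 6: best P0=NH2 P1=-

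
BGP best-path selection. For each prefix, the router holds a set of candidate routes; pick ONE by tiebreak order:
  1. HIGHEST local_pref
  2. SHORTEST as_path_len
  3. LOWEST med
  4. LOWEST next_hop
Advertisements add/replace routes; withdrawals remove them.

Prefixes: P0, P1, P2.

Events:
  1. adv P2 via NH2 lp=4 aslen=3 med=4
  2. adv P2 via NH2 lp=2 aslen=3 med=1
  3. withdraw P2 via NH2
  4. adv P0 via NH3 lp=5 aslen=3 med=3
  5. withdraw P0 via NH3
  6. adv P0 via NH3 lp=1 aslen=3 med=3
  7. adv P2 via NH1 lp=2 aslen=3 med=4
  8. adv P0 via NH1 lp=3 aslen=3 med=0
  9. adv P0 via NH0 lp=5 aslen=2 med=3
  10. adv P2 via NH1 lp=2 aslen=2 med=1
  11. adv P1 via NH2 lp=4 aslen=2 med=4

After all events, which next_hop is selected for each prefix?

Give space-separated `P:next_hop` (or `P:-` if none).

Op 1: best P0=- P1=- P2=NH2
Op 2: best P0=- P1=- P2=NH2
Op 3: best P0=- P1=- P2=-
Op 4: best P0=NH3 P1=- P2=-
Op 5: best P0=- P1=- P2=-
Op 6: best P0=NH3 P1=- P2=-
Op 7: best P0=NH3 P1=- P2=NH1
Op 8: best P0=NH1 P1=- P2=NH1
Op 9: best P0=NH0 P1=- P2=NH1
Op 10: best P0=NH0 P1=- P2=NH1
Op 11: best P0=NH0 P1=NH2 P2=NH1

Answer: P0:NH0 P1:NH2 P2:NH1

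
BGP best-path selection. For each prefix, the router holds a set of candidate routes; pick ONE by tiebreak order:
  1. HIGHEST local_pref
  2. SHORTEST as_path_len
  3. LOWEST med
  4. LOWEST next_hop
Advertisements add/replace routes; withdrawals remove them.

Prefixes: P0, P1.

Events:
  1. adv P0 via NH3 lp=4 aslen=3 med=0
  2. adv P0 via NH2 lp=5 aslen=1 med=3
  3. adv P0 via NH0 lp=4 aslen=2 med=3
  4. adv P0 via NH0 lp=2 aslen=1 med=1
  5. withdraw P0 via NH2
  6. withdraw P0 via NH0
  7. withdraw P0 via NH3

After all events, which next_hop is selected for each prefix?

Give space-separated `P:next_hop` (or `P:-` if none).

Op 1: best P0=NH3 P1=-
Op 2: best P0=NH2 P1=-
Op 3: best P0=NH2 P1=-
Op 4: best P0=NH2 P1=-
Op 5: best P0=NH3 P1=-
Op 6: best P0=NH3 P1=-
Op 7: best P0=- P1=-

Answer: P0:- P1:-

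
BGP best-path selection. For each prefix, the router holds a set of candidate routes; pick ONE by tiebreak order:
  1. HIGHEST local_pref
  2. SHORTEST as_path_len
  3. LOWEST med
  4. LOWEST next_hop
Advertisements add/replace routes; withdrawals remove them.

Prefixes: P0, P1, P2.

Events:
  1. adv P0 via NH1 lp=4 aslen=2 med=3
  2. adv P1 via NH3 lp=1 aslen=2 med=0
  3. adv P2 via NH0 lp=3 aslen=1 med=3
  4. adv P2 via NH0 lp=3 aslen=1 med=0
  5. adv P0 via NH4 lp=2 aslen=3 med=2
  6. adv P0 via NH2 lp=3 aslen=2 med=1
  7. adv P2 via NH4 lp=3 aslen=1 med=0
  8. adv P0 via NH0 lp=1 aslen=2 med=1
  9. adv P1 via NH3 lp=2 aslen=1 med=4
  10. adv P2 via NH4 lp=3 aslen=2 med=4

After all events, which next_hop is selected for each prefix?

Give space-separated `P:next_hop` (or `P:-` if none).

Op 1: best P0=NH1 P1=- P2=-
Op 2: best P0=NH1 P1=NH3 P2=-
Op 3: best P0=NH1 P1=NH3 P2=NH0
Op 4: best P0=NH1 P1=NH3 P2=NH0
Op 5: best P0=NH1 P1=NH3 P2=NH0
Op 6: best P0=NH1 P1=NH3 P2=NH0
Op 7: best P0=NH1 P1=NH3 P2=NH0
Op 8: best P0=NH1 P1=NH3 P2=NH0
Op 9: best P0=NH1 P1=NH3 P2=NH0
Op 10: best P0=NH1 P1=NH3 P2=NH0

Answer: P0:NH1 P1:NH3 P2:NH0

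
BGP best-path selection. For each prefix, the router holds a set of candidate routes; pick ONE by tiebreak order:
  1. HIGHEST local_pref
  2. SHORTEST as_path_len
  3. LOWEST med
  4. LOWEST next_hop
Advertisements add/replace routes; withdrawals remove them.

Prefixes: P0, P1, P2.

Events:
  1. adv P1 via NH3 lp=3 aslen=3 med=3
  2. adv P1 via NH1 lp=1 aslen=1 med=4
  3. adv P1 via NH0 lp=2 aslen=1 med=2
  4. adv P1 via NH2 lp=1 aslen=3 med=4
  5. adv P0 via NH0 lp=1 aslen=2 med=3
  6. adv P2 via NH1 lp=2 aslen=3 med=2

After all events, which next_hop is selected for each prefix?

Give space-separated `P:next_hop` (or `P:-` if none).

Op 1: best P0=- P1=NH3 P2=-
Op 2: best P0=- P1=NH3 P2=-
Op 3: best P0=- P1=NH3 P2=-
Op 4: best P0=- P1=NH3 P2=-
Op 5: best P0=NH0 P1=NH3 P2=-
Op 6: best P0=NH0 P1=NH3 P2=NH1

Answer: P0:NH0 P1:NH3 P2:NH1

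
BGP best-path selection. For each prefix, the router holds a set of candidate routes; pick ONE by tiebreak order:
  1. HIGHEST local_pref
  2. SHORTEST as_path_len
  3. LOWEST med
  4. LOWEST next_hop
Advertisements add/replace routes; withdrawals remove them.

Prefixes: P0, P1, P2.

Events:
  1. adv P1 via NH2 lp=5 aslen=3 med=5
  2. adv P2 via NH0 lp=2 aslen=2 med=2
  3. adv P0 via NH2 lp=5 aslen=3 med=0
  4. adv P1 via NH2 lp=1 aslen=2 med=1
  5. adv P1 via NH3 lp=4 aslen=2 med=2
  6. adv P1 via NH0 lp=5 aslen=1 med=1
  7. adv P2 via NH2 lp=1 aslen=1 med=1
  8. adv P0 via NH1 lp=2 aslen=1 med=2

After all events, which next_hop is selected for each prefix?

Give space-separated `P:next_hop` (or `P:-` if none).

Answer: P0:NH2 P1:NH0 P2:NH0

Derivation:
Op 1: best P0=- P1=NH2 P2=-
Op 2: best P0=- P1=NH2 P2=NH0
Op 3: best P0=NH2 P1=NH2 P2=NH0
Op 4: best P0=NH2 P1=NH2 P2=NH0
Op 5: best P0=NH2 P1=NH3 P2=NH0
Op 6: best P0=NH2 P1=NH0 P2=NH0
Op 7: best P0=NH2 P1=NH0 P2=NH0
Op 8: best P0=NH2 P1=NH0 P2=NH0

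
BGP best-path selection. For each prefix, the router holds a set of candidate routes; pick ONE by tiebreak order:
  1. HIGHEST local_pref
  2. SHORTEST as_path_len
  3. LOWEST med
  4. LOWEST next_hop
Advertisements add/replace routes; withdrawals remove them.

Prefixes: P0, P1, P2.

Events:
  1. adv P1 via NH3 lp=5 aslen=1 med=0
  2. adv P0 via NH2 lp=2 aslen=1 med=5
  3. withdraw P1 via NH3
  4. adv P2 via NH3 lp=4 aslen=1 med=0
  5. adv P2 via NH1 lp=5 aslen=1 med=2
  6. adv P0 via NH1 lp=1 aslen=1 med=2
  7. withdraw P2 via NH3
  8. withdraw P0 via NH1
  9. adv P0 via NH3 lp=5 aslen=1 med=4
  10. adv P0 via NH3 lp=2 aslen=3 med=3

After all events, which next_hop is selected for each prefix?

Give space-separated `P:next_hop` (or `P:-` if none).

Answer: P0:NH2 P1:- P2:NH1

Derivation:
Op 1: best P0=- P1=NH3 P2=-
Op 2: best P0=NH2 P1=NH3 P2=-
Op 3: best P0=NH2 P1=- P2=-
Op 4: best P0=NH2 P1=- P2=NH3
Op 5: best P0=NH2 P1=- P2=NH1
Op 6: best P0=NH2 P1=- P2=NH1
Op 7: best P0=NH2 P1=- P2=NH1
Op 8: best P0=NH2 P1=- P2=NH1
Op 9: best P0=NH3 P1=- P2=NH1
Op 10: best P0=NH2 P1=- P2=NH1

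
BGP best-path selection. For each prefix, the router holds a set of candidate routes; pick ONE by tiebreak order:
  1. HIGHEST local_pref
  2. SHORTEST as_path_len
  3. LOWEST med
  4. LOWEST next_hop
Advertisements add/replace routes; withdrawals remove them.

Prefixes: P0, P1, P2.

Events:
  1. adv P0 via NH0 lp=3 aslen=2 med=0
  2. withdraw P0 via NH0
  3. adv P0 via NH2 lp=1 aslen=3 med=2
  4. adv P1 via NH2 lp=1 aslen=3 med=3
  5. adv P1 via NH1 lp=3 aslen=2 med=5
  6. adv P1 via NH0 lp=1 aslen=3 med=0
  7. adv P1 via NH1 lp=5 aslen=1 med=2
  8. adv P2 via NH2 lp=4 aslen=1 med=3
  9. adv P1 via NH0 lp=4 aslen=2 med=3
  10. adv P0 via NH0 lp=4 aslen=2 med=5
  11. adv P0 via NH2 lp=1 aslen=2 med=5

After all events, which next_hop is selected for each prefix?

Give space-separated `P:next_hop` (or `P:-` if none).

Answer: P0:NH0 P1:NH1 P2:NH2

Derivation:
Op 1: best P0=NH0 P1=- P2=-
Op 2: best P0=- P1=- P2=-
Op 3: best P0=NH2 P1=- P2=-
Op 4: best P0=NH2 P1=NH2 P2=-
Op 5: best P0=NH2 P1=NH1 P2=-
Op 6: best P0=NH2 P1=NH1 P2=-
Op 7: best P0=NH2 P1=NH1 P2=-
Op 8: best P0=NH2 P1=NH1 P2=NH2
Op 9: best P0=NH2 P1=NH1 P2=NH2
Op 10: best P0=NH0 P1=NH1 P2=NH2
Op 11: best P0=NH0 P1=NH1 P2=NH2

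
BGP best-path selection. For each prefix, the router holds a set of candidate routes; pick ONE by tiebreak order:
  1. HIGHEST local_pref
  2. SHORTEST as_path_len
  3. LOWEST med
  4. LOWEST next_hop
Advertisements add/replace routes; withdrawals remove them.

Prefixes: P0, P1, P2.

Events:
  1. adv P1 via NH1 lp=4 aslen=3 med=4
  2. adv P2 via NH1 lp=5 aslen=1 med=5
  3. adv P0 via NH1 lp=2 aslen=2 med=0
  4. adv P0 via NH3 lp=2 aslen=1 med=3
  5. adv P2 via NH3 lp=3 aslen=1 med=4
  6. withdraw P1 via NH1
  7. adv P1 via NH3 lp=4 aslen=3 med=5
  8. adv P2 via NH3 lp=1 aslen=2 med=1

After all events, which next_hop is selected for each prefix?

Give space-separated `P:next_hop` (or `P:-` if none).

Answer: P0:NH3 P1:NH3 P2:NH1

Derivation:
Op 1: best P0=- P1=NH1 P2=-
Op 2: best P0=- P1=NH1 P2=NH1
Op 3: best P0=NH1 P1=NH1 P2=NH1
Op 4: best P0=NH3 P1=NH1 P2=NH1
Op 5: best P0=NH3 P1=NH1 P2=NH1
Op 6: best P0=NH3 P1=- P2=NH1
Op 7: best P0=NH3 P1=NH3 P2=NH1
Op 8: best P0=NH3 P1=NH3 P2=NH1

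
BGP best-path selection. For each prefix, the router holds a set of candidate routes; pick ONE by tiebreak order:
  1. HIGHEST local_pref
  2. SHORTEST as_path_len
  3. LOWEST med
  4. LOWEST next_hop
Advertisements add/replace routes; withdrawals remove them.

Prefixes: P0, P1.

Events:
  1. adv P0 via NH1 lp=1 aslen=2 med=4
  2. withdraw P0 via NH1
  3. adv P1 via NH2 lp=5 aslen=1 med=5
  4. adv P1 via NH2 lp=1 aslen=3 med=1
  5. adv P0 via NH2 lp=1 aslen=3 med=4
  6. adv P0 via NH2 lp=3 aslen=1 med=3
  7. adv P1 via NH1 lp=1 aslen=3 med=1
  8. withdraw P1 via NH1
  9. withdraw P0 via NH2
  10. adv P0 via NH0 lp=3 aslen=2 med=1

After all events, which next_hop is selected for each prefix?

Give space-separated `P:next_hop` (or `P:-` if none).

Answer: P0:NH0 P1:NH2

Derivation:
Op 1: best P0=NH1 P1=-
Op 2: best P0=- P1=-
Op 3: best P0=- P1=NH2
Op 4: best P0=- P1=NH2
Op 5: best P0=NH2 P1=NH2
Op 6: best P0=NH2 P1=NH2
Op 7: best P0=NH2 P1=NH1
Op 8: best P0=NH2 P1=NH2
Op 9: best P0=- P1=NH2
Op 10: best P0=NH0 P1=NH2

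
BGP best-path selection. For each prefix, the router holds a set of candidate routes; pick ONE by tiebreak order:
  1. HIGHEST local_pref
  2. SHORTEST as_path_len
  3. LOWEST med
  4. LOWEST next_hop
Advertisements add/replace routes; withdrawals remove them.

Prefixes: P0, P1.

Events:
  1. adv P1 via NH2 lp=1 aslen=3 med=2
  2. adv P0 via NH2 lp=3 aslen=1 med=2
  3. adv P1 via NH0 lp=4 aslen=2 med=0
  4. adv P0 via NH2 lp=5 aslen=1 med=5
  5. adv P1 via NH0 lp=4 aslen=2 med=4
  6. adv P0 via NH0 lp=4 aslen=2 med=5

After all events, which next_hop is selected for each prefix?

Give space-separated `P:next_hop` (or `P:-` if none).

Answer: P0:NH2 P1:NH0

Derivation:
Op 1: best P0=- P1=NH2
Op 2: best P0=NH2 P1=NH2
Op 3: best P0=NH2 P1=NH0
Op 4: best P0=NH2 P1=NH0
Op 5: best P0=NH2 P1=NH0
Op 6: best P0=NH2 P1=NH0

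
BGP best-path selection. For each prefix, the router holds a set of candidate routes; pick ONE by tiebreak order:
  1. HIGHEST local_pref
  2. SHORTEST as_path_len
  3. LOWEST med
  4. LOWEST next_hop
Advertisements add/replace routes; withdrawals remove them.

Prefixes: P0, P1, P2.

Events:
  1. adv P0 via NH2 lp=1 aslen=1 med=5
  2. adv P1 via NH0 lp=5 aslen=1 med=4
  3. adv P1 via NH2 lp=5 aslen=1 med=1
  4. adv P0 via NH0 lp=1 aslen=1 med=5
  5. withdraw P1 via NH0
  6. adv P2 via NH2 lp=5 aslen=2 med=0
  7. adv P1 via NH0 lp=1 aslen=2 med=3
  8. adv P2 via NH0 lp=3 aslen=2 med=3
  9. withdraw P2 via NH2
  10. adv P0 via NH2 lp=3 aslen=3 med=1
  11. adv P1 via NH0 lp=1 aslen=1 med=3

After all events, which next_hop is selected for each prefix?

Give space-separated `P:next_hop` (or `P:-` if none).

Answer: P0:NH2 P1:NH2 P2:NH0

Derivation:
Op 1: best P0=NH2 P1=- P2=-
Op 2: best P0=NH2 P1=NH0 P2=-
Op 3: best P0=NH2 P1=NH2 P2=-
Op 4: best P0=NH0 P1=NH2 P2=-
Op 5: best P0=NH0 P1=NH2 P2=-
Op 6: best P0=NH0 P1=NH2 P2=NH2
Op 7: best P0=NH0 P1=NH2 P2=NH2
Op 8: best P0=NH0 P1=NH2 P2=NH2
Op 9: best P0=NH0 P1=NH2 P2=NH0
Op 10: best P0=NH2 P1=NH2 P2=NH0
Op 11: best P0=NH2 P1=NH2 P2=NH0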